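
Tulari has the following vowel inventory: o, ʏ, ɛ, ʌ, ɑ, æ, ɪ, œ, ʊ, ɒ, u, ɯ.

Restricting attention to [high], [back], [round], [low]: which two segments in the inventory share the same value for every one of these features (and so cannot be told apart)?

ʊ, u

/ʊ/ (high back rounded lax vowel) and /u/ (high back rounded tense vowel) are both [+high], [+back], [+round], [−low], so none of the listed features separates them. (They do differ in [tense], which is not among the given features.) Every other pair in the inventory differs on at least one listed feature.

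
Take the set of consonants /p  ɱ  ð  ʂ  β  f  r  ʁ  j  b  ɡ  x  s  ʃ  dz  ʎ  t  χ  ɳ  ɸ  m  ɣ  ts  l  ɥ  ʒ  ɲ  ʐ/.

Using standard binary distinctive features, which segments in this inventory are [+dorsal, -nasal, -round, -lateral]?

ʁ, j, ɡ, x, χ, ɣ

Checking each segment against [+dorsal], [-nasal], [-round], [-lateral]: /ʁ/ (voiced uvular fricative), /j/ (palatal glide), /ɡ/ (voiced velar stop), /x/ (voiceless velar fricative), /χ/ (voiceless uvular fricative), /ɣ/ (voiced velar fricative) satisfy every feature; every other segment in the inventory fails at least one.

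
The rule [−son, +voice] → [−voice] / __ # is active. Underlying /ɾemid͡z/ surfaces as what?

[ɾemit͡s]

/d͡z/ satisfies [−son, +voice] and sits in __ #. The [−voice] counterpart of the voiced alveolar affricate is /t͡s/. Other segments in /ɾemid͡z/ either fail the structural description or are not in the environment, so the surface form is [ɾemit͡s].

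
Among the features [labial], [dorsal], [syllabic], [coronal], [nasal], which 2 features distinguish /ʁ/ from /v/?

/ʁ/ is the voiced uvular fricative and /v/ is the voiced labiodental fricative. Both are [-syllabic], [-coronal], [-nasal]. /ʁ/ is [-labial] while /v/ is [+labial]; /ʁ/ is [+dorsal] while /v/ is [-dorsal], so the distinguishing features are [labial], [dorsal].

[labial], [dorsal]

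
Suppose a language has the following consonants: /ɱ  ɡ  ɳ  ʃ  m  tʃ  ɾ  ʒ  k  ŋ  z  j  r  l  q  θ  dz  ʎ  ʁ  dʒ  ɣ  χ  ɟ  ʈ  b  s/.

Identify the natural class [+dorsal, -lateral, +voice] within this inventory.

ɡ, ŋ, j, ʁ, ɣ, ɟ

The [+dorsal] segments are /ɡ, k, ŋ, j, q, ʎ, ʁ, ɣ, χ, ɟ/.
Within that set, [-lateral] gives /ɡ, k, ŋ, j, q, ʁ, ɣ, χ, ɟ/.
Of those, [+voice] leaves /ɡ, ŋ, j, ʁ, ɣ, ɟ/.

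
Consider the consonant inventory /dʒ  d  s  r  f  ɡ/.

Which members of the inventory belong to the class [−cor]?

The feature [coronal] marks segments articulated with the tongue front (tip or blade). In this inventory /f, ɡ/ lack that property, so they are [−coronal]; /dʒ, d, s, r/ are [+coronal].

f, ɡ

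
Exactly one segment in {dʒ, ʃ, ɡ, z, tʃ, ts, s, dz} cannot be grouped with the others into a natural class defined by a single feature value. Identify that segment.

[strident] (equivalently [coronal], [dorsal]) groups all but one: /z, dʒ, ts, dz, ʃ, tʃ, s/ share [+strident] while /ɡ/ (voiced velar stop) alone is [-strident]. Removing any other segment would not leave a single-feature class that excludes it.

ɡ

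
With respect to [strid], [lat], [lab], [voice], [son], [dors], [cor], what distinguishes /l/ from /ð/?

[sonorant], [lateral]

The two segments share [-strident], [-labial], [+voice], [-dorsal], [+coronal]. The only features from the list on which they differ: /l/ is [+sonorant] while /ð/ is [-sonorant]; /l/ is [+lateral] while /ð/ is [-lateral].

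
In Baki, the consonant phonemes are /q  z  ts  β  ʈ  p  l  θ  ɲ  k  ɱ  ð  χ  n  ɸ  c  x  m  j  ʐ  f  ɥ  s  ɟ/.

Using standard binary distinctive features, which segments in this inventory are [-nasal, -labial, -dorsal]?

z, ts, ʈ, l, θ, ð, ʐ, s

Eliminate segments failing any feature: /q, k, χ, c, x, j, ɟ/ are [+dorsal]; /β, p, ɸ, f, ɥ/ are [+labial]; /ɲ, ɱ, n, m/ are [+nasal]. The remaining /z, ts, ʈ, l, θ, ð, ʐ, s/ satisfy [-nasal], [-labial], [-dorsal].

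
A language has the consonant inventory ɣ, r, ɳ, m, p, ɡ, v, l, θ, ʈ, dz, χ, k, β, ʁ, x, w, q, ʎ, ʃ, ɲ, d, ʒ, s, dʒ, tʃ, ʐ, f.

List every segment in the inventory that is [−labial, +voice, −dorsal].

r, ɳ, l, dz, d, ʒ, dʒ, ʐ

Checking each segment against [−labial], [+voice], [−dorsal]: /r/ (alveolar trill), /ɳ/ (retroflex nasal), /l/ (alveolar lateral approximant), /dz/ (voiced alveolar affricate), /d/ (voiced alveolar stop), /ʒ/ (voiced postalveolar fricative), among others, satisfy every feature; every other segment in the inventory fails at least one.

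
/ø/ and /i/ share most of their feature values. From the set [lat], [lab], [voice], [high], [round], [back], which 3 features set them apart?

/ø/ (mid front rounded tense vowel) and /i/ (high front unrounded tense vowel) agree on [−lateral], [+voice], [−back]. They differ on [labial] (/ø/ [+], /i/ [−]), [round] (/ø/ [+], /i/ [−]), [high] (/ø/ [−], /i/ [+]).

[labial], [round], [high]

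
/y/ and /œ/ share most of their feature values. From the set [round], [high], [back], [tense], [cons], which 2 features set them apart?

[high], [tense]

/y/ (high front rounded tense vowel) and /œ/ (mid front rounded lax vowel) agree on [+round], [-back], [-consonantal]. They differ on [high] (/y/ [+], /œ/ [-]), [tense] (/y/ [+], /œ/ [-]).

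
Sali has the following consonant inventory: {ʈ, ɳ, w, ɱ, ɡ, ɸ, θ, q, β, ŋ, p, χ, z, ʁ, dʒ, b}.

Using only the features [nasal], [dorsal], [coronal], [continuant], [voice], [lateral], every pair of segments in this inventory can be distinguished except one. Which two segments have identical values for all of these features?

ʁ, w

Both /ʁ/ and /w/ are [-nasal], [+dorsal], [-coronal], [+continuant], [+voice], [-lateral]. Since the list omits [labial], [round] and [high] — which do distinguish the voiced uvular fricative from the labial-velar glide — this pair collapses; all other pairs remain distinct.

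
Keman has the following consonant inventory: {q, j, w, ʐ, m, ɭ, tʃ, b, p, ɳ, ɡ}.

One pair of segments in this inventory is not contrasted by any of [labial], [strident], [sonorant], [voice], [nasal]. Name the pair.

On the given features, /j/ and /ɭ/ have an identical profile: [−labial], [−strident], [+sonorant], [+voice], [−nasal]. No other two segments in the inventory coincide on all 5 features. (They do differ in [lateral] and [dorsal], which are not among the given features.)

j, ɭ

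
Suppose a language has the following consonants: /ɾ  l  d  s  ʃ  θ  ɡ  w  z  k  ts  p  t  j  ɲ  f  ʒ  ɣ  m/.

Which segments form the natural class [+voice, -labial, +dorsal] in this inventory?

ɡ, j, ɲ, ɣ

Checking each segment against [+voice], [-labial], [+dorsal]: /ɡ/ (voiced velar stop), /j/ (palatal glide), /ɲ/ (palatal nasal), /ɣ/ (voiced velar fricative) satisfy every feature; every other segment in the inventory fails at least one.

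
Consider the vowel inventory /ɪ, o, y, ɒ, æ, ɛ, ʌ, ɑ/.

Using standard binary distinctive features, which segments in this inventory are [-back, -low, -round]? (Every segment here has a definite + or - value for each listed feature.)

First, the [-back] segments are /ɪ, y, æ, ɛ/.
Intersecting with [-low] gives /ɪ, y, ɛ/.
Then [-round] leaves /ɪ, ɛ/.

ɪ, ɛ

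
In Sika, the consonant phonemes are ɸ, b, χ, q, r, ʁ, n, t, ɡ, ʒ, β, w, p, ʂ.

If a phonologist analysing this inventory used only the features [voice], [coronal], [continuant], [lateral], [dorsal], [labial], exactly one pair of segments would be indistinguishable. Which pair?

r, ʒ

/r/ (alveolar trill) and /ʒ/ (voiced postalveolar fricative) are both [+voice], [+coronal], [+continuant], [-lateral], [-dorsal], [-labial], so none of the listed features separates them. (They do differ in [sonorant], [strident] and [anterior], which are not among the given features.) Every other pair in the inventory differs on at least one listed feature.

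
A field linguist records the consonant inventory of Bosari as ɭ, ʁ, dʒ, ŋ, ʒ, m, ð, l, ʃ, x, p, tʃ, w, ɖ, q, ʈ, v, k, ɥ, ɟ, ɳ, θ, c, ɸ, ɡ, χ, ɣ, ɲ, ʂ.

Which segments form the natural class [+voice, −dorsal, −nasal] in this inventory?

Eliminate segments failing any feature: /ʁ, ŋ, w, ɥ, ɟ, ɡ, ɣ, ɲ/ are [+dorsal]; /m, ɳ/ are [+nasal]; /ʃ, x, p, tʃ, q, ʈ, k, θ, c, ɸ, χ, ʂ/ are [−voice]. The remaining /ɭ, dʒ, ʒ, ð, l, ɖ, v/ satisfy [+voice], [−dorsal], [−nasal].

ɭ, dʒ, ʒ, ð, l, ɖ, v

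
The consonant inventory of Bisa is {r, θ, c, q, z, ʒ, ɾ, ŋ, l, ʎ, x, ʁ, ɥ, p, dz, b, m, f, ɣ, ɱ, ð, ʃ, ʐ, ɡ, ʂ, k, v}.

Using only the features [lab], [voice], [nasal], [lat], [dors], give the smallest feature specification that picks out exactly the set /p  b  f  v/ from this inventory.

Every target segment is [−nasal], [+labial], [−dorsal]; each remaining inventory member fails at least one of these. Each conjunct is needed — [+labial, −dorsal] alone would also admit /m, ɱ/; [−nasal, −dorsal] alone would also admit /r, θ, z, ʒ, …/; [−nasal, +labial] alone would also admit /ɥ/ — and no other combination of two listed features has exactly this extension, so three is the minimum.

[−nasal, +lab, −dors]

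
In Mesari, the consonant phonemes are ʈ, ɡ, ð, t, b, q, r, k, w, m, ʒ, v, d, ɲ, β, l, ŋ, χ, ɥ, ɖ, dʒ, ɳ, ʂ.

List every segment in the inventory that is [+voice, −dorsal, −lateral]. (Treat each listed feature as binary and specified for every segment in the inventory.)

ð, b, r, m, ʒ, v, d, β, ɖ, dʒ, ɳ

Checking each segment against [+voice], [−dorsal], [−lateral]: /ð/ (voiced dental fricative), /b/ (voiced bilabial stop), /r/ (alveolar trill), /m/ (bilabial nasal), /ʒ/ (voiced postalveolar fricative), /v/ (voiced labiodental fricative), among others, satisfy every feature; every other segment in the inventory fails at least one.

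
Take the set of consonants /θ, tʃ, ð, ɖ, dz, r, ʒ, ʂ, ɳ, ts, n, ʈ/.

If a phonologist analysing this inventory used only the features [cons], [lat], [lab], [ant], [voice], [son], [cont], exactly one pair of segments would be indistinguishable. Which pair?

On the given features, /ʈ/ and /tʃ/ have an identical profile: [+consonantal], [−lateral], [−labial], [−anterior], [−voice], [−sonorant], [−continuant]. No other two segments in the inventory coincide on all 7 features. (They do differ in [strident], [delayed release] and [distributed], which are not among the given features.)

ʈ, tʃ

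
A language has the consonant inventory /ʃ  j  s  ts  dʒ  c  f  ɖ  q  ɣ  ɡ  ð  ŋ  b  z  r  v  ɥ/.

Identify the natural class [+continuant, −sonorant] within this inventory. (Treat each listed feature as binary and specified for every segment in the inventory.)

The [+continuant] segments are /ʃ, j, s, f, ɣ, ð, z, r, v, ɥ/.
Of those, [−sonorant] leaves /ʃ, s, f, ɣ, ð, z, v/.

ʃ, s, f, ɣ, ð, z, v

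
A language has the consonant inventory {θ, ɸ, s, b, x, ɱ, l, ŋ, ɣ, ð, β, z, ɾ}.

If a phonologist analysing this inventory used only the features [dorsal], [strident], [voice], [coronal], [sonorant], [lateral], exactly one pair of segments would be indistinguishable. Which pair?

b, β

On the given features, /b/ and /β/ have an identical profile: [−dorsal], [−strident], [+voice], [−coronal], [−sonorant], [−lateral]. No other two segments in the inventory coincide on all 6 features. (They do differ in [continuant], which is not among the given features.)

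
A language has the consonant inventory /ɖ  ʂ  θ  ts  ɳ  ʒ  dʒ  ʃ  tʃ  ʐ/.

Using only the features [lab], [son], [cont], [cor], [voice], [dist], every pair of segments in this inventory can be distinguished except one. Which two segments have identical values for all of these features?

/ʃ/ (voiceless postalveolar fricative) and /θ/ (voiceless dental fricative) are both [−labial], [−sonorant], [+continuant], [+coronal], [−voice], [+distributed], so none of the listed features separates them. (They do differ in [strident] and [anterior], which are not among the given features.) Every other pair in the inventory differs on at least one listed feature.

ʃ, θ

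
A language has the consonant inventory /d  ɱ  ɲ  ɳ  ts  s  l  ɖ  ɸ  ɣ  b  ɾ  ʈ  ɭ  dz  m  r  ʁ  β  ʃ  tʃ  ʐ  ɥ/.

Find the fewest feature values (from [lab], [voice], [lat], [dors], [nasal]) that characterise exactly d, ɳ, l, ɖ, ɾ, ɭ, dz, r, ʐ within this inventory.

[+voice, −lab, −dors]

Every target segment is [+voice], [−labial], [−dorsal]; each remaining inventory member fails at least one of these. Each conjunct is needed — [−labial, −dorsal] alone would also admit /ts, s, ʈ, ʃ, …/; [+voice, −dorsal] alone would also admit /ɱ, b, m, β/; [+voice, −labial] alone would also admit /ɲ, ɣ, ʁ/ — and no other combination of two listed features has exactly this extension, so three is the minimum.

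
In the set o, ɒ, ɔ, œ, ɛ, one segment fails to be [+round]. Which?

/ɔ, o, ɒ, œ/ are all [+round]; /ɛ/ (mid front unrounded lax vowel) is [-round].

ɛ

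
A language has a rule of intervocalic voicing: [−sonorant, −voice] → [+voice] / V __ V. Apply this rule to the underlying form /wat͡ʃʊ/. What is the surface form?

[wad͡ʒʊ]

/t͡ʃ/ satisfies [−sonorant, −voice] and sits in V __ V. The [+voice] counterpart of the voiceless postalveolar affricate is /d͡ʒ/. Other segments in /wat͡ʃʊ/ either fail the structural description or are not in the environment, so the surface form is [wad͡ʒʊ].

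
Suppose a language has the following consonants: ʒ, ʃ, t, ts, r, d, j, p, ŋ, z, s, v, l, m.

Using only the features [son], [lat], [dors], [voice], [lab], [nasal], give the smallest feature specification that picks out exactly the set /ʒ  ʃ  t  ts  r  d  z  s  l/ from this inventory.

Every target segment is [-labial], [-dorsal]; each remaining inventory member fails at least one of these. Each conjunct is needed — [-dorsal] alone would also admit /p, v, m/; [-labial] alone would also admit /j, ŋ/ — and no other single listed feature has exactly this extension, so two is the minimum.

[-lab, -dors]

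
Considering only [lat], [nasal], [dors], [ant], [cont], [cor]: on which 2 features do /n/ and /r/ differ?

/n/ (alveolar nasal) and /r/ (alveolar trill) agree on [−lateral], [−dorsal], [+anterior], [+coronal]. They differ on [nasal] (/n/ [+], /r/ [−]), [continuant] (/n/ [−], /r/ [+]).

[nasal], [continuant]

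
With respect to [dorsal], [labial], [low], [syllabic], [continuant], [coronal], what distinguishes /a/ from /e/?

/a/ is the low unrounded vowel and /e/ is the mid front unrounded tense vowel. Both are [+dorsal], [−labial], [+syllabic], [+continuant], [−coronal]. /a/ is [+low] while /e/ is [−low], so the distinguishing feature is [low].

[low]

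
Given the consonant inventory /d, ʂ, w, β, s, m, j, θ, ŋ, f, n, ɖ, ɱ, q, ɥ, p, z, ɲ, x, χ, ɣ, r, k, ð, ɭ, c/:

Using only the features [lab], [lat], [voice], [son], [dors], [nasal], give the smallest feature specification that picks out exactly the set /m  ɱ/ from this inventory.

[+nasal, +lab]

The class [+nasal], [+labial] has exactly /m, ɱ/ as its extension in this inventory. No smaller conjunction from the listed features achieves this: [+labial] alone would also admit /w, β, f, ɥ, …/; [+nasal] alone would also admit /ŋ, n, ɲ/; and checking the remaining single features turns up none with this extension.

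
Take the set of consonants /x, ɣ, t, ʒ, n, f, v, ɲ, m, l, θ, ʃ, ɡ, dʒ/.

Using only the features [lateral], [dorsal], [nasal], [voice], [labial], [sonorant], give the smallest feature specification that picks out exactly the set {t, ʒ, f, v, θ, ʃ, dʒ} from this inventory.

[-sonorant, -dorsal]

/t, ʒ, f, v, θ, ʃ, dʒ/ are all [-sonorant], [-dorsal], and no other segment in the inventory matches both values. Dropping any one of them over-generates: [-dorsal] alone would also admit /n, m, l/; [-sonorant] alone would also admit /x, ɣ, ɡ/. No other single listed feature picks out exactly this set either, so fewer than two features will not do.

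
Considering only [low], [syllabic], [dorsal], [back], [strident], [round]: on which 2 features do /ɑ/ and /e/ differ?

/ɑ/ is the low back unrounded vowel and /e/ is the mid front unrounded tense vowel. Both are [+syllabic], [+dorsal], [−strident], [−round]. /ɑ/ is [+low] while /e/ is [−low]; /ɑ/ is [+back] while /e/ is [−back], so the distinguishing features are [low], [back].

[low], [back]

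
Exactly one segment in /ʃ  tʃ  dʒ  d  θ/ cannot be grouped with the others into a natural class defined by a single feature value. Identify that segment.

[distributed] groups all but one: /dʒ, θ, tʃ, ʃ/ share [+distributed] while /d/ (voiced alveolar stop) alone is [-distributed]. Removing any other segment would not leave a single-feature class that excludes it.

d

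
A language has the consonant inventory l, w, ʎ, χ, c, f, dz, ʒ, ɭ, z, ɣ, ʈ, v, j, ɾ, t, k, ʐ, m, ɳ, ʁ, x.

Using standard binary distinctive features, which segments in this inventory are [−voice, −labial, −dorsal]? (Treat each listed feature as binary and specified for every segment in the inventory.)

Eliminate segments failing any feature: /l, w, ʎ, dz, ʒ, ɭ, z, ɣ, v, j, ɾ, ʐ, m, ɳ, ʁ/ are [+voice]; /χ, c, k, x/ are [+dorsal]; /f/ is [+labial]. The remaining /ʈ, t/ satisfy [−voice], [−labial], [−dorsal].

ʈ, t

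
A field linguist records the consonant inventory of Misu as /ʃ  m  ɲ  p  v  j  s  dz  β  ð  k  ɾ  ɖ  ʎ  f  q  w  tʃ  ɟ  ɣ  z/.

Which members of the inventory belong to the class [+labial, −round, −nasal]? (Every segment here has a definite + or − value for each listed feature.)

Eliminate segments failing any feature: /ʃ, ɲ, j, s, dz, ð, k, ɾ, ɖ, ʎ, q, tʃ, ɟ, ɣ, z/ are [−labial]; /m/ is [+nasal]; /w/ is [+round]. The remaining /p, v, β, f/ satisfy [+labial], [−round], [−nasal].

p, v, β, f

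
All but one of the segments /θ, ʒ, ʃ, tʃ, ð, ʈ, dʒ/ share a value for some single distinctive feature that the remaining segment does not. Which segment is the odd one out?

/ʒ, tʃ, θ, ð, ʃ, dʒ/ are all [+distributed], but /ʈ/ (voiceless retroflex stop) is [−distributed]. No other single segment can be removed to leave a set sharing one feature value that the removed segment lacks, so /ʈ/ is the odd one out.

ʈ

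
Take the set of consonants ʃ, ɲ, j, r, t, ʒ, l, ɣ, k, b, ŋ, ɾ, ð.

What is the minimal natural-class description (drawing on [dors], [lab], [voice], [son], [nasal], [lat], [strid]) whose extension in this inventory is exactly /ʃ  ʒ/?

The target set is precisely the extension of [+strident] in this inventory.

[+strid]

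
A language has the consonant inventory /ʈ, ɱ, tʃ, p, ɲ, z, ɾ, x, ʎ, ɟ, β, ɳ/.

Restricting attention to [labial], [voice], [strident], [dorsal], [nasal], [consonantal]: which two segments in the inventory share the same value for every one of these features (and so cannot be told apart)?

/ʎ/ (palatal lateral approximant) and /ɟ/ (voiced palatal stop) are both [-labial], [+voice], [-strident], [+dorsal], [-nasal], [+consonantal], so none of the listed features separates them. (They do differ in [sonorant] and [lateral], which are not among the given features.) Every other pair in the inventory differs on at least one listed feature.

ʎ, ɟ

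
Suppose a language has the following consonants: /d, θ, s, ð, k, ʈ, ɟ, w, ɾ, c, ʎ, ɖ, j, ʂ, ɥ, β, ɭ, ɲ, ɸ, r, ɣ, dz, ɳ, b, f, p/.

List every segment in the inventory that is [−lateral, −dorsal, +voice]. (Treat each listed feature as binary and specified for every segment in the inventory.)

d, ð, ɾ, ɖ, β, r, dz, ɳ, b

The [−lateral] segments are /d, θ, s, ð, k, ʈ, ɟ, w, ɾ, c, ɖ, j, ʂ, ɥ, β, ɲ, ɸ, r, ɣ, dz, ɳ, b, f, p/.
Among these, [−dorsal] gives /d, θ, s, ð, ʈ, ɾ, ɖ, ʂ, β, ɸ, r, dz, ɳ, b, f, p/.
Then [+voice] leaves /d, ð, ɾ, ɖ, β, r, dz, ɳ, b/.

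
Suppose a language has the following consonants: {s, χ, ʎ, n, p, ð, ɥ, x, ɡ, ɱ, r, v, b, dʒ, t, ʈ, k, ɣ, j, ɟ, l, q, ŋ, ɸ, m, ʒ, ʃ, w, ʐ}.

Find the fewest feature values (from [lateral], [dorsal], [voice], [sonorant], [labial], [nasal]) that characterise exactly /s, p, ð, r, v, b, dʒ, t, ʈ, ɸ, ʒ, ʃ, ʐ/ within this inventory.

[-nasal, -lateral, -dorsal]

/s, p, ð, r, v, b, dʒ, t, ʈ, ɸ, ʒ, ʃ, ʐ/ are all [-nasal], [-lateral], [-dorsal], and no other segment in the inventory matches all three values. Dropping any one of them over-generates: [-lateral, -dorsal] alone would also admit /n, ɱ, m/; [-nasal, -dorsal] alone would also admit /l/; [-nasal, -lateral] alone would also admit /χ, ɥ, x, ɡ, …/. No other combination of two listed features picks out exactly this set either, so fewer than three features will not do.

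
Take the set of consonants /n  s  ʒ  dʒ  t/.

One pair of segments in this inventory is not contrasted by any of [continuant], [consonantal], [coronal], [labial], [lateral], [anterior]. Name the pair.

On the given features, /t/ and /n/ have an identical profile: [−continuant], [+consonantal], [+coronal], [−labial], [−lateral], [+anterior]. No other two segments in the inventory coincide on all 6 features. (They do differ in [sonorant], [voice] and [nasal], which are not among the given features.)

t, n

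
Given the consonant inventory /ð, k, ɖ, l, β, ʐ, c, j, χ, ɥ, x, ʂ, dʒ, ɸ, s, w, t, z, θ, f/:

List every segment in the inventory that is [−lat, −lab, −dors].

Among the inventory, the [−lateral] segments are /ð, k, ɖ, β, ʐ, c, j, χ, ɥ, x, ʂ, dʒ, ɸ, s, w, t, z, θ, f/.
Among these, [−labial] gives /ð, k, ɖ, ʐ, c, j, χ, x, ʂ, dʒ, s, t, z, θ/.
Intersecting with [−dorsal] leaves /ð, ɖ, ʐ, ʂ, dʒ, s, t, z, θ/.

ð, ɖ, ʐ, ʂ, dʒ, s, t, z, θ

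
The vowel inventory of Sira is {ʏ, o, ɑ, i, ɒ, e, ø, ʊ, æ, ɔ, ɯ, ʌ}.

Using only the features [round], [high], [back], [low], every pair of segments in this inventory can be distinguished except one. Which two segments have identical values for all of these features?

/o/ (mid back rounded tense vowel) and /ɔ/ (mid back rounded lax vowel) are both [+round], [−high], [+back], [−low], so none of the listed features separates them. (They do differ in [tense], which is not among the given features.) Every other pair in the inventory differs on at least one listed feature.

o, ɔ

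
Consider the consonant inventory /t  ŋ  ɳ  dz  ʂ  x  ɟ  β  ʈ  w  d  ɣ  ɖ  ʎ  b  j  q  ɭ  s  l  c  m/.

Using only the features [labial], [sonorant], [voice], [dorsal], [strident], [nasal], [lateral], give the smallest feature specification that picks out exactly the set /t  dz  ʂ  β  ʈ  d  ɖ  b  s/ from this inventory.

Every target segment is [−sonorant], [−dorsal]; each remaining inventory member fails at least one of these. Each conjunct is needed — [−dorsal] alone would also admit /ɳ, ɭ, l, m/; [−sonorant] alone would also admit /x, ɟ, ɣ, q, …/ — and no other single listed feature has exactly this extension, so two is the minimum.

[−sonorant, −dorsal]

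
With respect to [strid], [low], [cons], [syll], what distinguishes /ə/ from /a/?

[low]

/ə/ is the mid central vowel (schwa) and /a/ is the low unrounded vowel. Both are [−strident], [−consonantal], [+syllabic]. /ə/ is [−low] while /a/ is [+low], so the distinguishing feature is [low].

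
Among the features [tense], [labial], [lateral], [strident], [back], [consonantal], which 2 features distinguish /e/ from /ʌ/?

[back], [tense]

The two segments share [-labial], [-lateral], [-strident], [-consonantal]. The only features from the list on which they differ: /e/ is [-back] while /ʌ/ is [+back]; /e/ is [+tense] while /ʌ/ is [-tense].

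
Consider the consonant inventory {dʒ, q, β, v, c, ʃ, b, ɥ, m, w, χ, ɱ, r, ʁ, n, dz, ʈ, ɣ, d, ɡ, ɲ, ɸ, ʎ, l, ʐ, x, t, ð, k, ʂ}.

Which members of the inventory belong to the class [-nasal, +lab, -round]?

β, v, b, ɸ

First, the [-nasal] segments are /dʒ, q, β, v, c, ʃ, b, ɥ, w, χ, r, ʁ, dz, ʈ, ɣ, d, ɡ, ɸ, ʎ, l, ʐ, x, t, ð, k, ʂ/.
Of those, [+labial] gives /β, v, b, ɥ, w, ɸ/.
Within that set, [-round] leaves /β, v, b, ɸ/.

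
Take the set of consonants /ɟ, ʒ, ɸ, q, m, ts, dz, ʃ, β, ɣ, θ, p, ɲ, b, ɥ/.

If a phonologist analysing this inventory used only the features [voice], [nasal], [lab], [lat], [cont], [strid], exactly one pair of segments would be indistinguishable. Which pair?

β, ɥ

/β/ (voiced bilabial fricative) and /ɥ/ (labial-palatal glide) are both [+voice], [−nasal], [+labial], [−lateral], [+continuant], [−strident], so none of the listed features separates them. (They do differ in [sonorant], [round] and [dorsal], which are not among the given features.) Every other pair in the inventory differs on at least one listed feature.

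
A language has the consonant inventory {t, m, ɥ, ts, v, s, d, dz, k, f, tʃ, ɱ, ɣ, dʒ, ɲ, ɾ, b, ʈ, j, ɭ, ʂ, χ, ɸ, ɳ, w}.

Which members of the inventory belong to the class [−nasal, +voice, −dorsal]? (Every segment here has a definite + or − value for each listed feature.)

v, d, dz, dʒ, ɾ, b, ɭ

Eliminate segments failing any feature: /t, ts, s, k, f, tʃ, ʈ, ʂ, χ, ɸ/ are [−voice]; /m, ɱ, ɲ, ɳ/ are [+nasal]; /ɥ, ɣ, j, w/ are [+dorsal]. The remaining /v, d, dz, dʒ, ɾ, b, ɭ/ satisfy [−nasal], [+voice], [−dorsal].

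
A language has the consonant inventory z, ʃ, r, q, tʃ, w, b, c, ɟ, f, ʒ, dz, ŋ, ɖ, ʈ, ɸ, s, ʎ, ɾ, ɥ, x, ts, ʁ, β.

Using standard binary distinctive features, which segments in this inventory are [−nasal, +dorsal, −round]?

Among the inventory, the [−nasal] segments are /z, ʃ, r, q, tʃ, w, b, c, ɟ, f, ʒ, dz, ɖ, ʈ, ɸ, s, ʎ, ɾ, ɥ, x, ts, ʁ, β/.
Within that set, [+dorsal] gives /q, w, c, ɟ, ʎ, ɥ, x, ʁ/.
Then [−round] leaves /q, c, ɟ, ʎ, x, ʁ/.

q, c, ɟ, ʎ, x, ʁ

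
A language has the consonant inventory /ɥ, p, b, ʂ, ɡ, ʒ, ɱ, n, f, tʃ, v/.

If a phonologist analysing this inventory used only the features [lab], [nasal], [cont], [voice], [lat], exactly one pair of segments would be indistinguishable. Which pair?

v, ɥ

/v/ (voiced labiodental fricative) and /ɥ/ (labial-palatal glide) are both [+labial], [−nasal], [+continuant], [+voice], [−lateral], so none of the listed features separates them. (They do differ in [sonorant], [round] and [dorsal], which are not among the given features.) Every other pair in the inventory differs on at least one listed feature.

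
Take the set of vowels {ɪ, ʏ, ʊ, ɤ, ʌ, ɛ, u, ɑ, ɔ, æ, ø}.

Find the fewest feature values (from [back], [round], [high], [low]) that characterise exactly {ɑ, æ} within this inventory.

[+low]

The target set is precisely the extension of [+low] in this inventory.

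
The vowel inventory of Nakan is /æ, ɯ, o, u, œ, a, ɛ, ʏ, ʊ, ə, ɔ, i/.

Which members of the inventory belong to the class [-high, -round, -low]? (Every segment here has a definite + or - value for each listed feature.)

ɛ, ə

First, the [-high] segments are /æ, o, œ, a, ɛ, ə, ɔ/.
Then [-round] gives /æ, a, ɛ, ə/.
Among these, [-low] leaves /ɛ, ə/.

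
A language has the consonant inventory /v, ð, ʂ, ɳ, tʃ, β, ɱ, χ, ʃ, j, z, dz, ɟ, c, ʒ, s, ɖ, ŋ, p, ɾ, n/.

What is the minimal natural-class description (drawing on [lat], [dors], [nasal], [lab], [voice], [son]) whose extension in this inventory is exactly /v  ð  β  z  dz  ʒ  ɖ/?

[−son, +voice, −dors]

Every target segment is [−sonorant], [+voice], [−dorsal]; each remaining inventory member fails at least one of these. Each conjunct is needed — [+voice, −dorsal] alone would also admit /ɳ, ɱ, ɾ, n/; [−sonorant, −dorsal] alone would also admit /ʂ, tʃ, ʃ, s, …/; [−sonorant, +voice] alone would also admit /ɟ/ — and no other combination of two listed features has exactly this extension, so three is the minimum.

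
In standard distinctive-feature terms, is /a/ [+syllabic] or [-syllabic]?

[+syllabic]

/a/ is the low unrounded vowel, hence [+syllabic].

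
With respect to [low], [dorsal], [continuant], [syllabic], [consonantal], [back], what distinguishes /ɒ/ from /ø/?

[low], [back]

/ɒ/ (low back rounded vowel) and /ø/ (mid front rounded tense vowel) agree on [+dorsal], [+continuant], [+syllabic], [−consonantal]. They differ on [low] (/ɒ/ [+], /ø/ [−]), [back] (/ɒ/ [+], /ø/ [−]).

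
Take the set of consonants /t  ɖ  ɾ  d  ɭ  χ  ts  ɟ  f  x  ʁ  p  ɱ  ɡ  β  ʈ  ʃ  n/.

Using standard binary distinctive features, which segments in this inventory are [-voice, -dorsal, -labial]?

t, ts, ʈ, ʃ

First, the [-voice] segments are /t, χ, ts, f, x, p, ʈ, ʃ/.
Then [-dorsal] gives /t, ts, f, p, ʈ, ʃ/.
Of those, [-labial] leaves /t, ts, ʈ, ʃ/.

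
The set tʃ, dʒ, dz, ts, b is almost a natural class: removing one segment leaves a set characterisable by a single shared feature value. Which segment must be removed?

b

/ts, tʃ, dʒ, dz/ are all [+delayed release], but /b/ (voiced bilabial stop) is [-delayed release]. No other single segment can be removed to leave a set sharing one feature value that the removed segment lacks, so /b/ is the odd one out.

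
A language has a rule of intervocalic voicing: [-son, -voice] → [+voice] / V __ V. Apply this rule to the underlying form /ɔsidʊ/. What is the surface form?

Only /s/ occurs between two vowels (/ɔ/ __ /i/) and matches the structural description. It is a voiceless alveolar fricative, so [-son, -voice] holds; changing it to [+voice] with all other features held fixed yields /z/ (voiced alveolar fricative). No other segment meets both the structural description and the environment, so the output is [ɔzidʊ].

[ɔzidʊ]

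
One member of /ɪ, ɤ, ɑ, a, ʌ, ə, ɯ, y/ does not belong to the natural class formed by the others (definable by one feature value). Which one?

y

[round] groups all but one: /ɤ, ə, ɑ, ɪ, a, ɯ, ʌ/ share [-round] while /y/ (high front rounded tense vowel) alone is [+round]. Removing any other segment would not leave a single-feature class that excludes it.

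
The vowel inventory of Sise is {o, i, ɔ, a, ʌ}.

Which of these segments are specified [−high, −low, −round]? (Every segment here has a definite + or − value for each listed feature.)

Among the inventory, the [−high] segments are /o, ɔ, a, ʌ/.
Of those, [−low] gives /o, ɔ, ʌ/.
Intersecting with [−round] leaves /ʌ/.

ʌ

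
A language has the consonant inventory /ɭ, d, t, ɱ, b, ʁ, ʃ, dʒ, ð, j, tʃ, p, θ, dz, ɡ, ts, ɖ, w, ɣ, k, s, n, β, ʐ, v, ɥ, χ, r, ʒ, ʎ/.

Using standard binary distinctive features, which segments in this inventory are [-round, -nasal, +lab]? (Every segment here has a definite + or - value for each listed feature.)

First, the [-round] segments are /ɭ, d, t, ɱ, b, ʁ, ʃ, dʒ, ð, j, tʃ, p, θ, dz, ɡ, ts, ɖ, ɣ, k, s, n, β, ʐ, v, χ, r, ʒ, ʎ/.
Among these, [-nasal] gives /ɭ, d, t, b, ʁ, ʃ, dʒ, ð, j, tʃ, p, θ, dz, ɡ, ts, ɖ, ɣ, k, s, β, ʐ, v, χ, r, ʒ, ʎ/.
Within that set, [+labial] leaves /b, p, β, v/.

b, p, β, v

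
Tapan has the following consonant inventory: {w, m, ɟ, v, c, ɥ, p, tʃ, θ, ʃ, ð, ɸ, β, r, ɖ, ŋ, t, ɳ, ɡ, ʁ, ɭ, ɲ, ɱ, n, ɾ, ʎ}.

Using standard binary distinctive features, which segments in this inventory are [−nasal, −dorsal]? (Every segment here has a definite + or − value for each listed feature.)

v, p, tʃ, θ, ʃ, ð, ɸ, β, r, ɖ, t, ɭ, ɾ

Eliminate segments failing any feature: /w, ɟ, c, ɥ, ɡ, ʁ, ʎ/ are [+dorsal]; /m, ŋ, ɳ, ɲ, ɱ, n/ are [+nasal]. The remaining /v, p, tʃ, θ, ʃ, ð, ɸ, β, r, ɖ, t, ɭ, ɾ/ satisfy [−nasal], [−dorsal].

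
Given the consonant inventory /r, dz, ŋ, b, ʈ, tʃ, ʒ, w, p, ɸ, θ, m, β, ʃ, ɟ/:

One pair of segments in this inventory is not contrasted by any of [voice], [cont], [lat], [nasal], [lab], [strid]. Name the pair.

On the given features, /β/ and /w/ have an identical profile: [+voice], [+continuant], [-lateral], [-nasal], [+labial], [-strident]. No other two segments in the inventory coincide on all 6 features. (They do differ in [sonorant], [round] and [dorsal], which are not among the given features.)

β, w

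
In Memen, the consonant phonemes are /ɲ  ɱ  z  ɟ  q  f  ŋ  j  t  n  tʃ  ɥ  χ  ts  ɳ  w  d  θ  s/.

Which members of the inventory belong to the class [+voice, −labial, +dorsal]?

Among the inventory, the [+voice] segments are /ɲ, ɱ, z, ɟ, ŋ, j, n, ɥ, ɳ, w, d/.
Then [−labial] gives /ɲ, z, ɟ, ŋ, j, n, ɳ, d/.
Then [+dorsal] leaves /ɲ, ɟ, ŋ, j/.

ɲ, ɟ, ŋ, j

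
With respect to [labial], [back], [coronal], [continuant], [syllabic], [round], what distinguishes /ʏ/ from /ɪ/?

The two segments share [−back], [−coronal], [+continuant], [+syllabic]. The only features from the list on which they differ: /ʏ/ is [+labial] while /ɪ/ is [−labial]; /ʏ/ is [+round] while /ɪ/ is [−round].

[labial], [round]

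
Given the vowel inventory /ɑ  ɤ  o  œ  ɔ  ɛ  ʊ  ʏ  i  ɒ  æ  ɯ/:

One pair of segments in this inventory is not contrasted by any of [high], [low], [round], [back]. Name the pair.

On the given features, /ɔ/ and /o/ have an identical profile: [-high], [-low], [+round], [+back]. No other two segments in the inventory coincide on all 4 features. (They do differ in [tense], which is not among the given features.)

ɔ, o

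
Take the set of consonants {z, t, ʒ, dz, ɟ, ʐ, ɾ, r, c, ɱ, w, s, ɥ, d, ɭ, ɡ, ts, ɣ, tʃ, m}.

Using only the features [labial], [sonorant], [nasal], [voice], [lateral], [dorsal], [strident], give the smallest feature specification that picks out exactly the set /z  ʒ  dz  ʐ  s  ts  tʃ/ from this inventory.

[+strident]

The target set is precisely the extension of [+strident] in this inventory.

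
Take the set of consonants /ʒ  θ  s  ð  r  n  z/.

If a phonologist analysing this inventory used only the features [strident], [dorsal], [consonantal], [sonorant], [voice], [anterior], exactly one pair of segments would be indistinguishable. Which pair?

r, n

/r/ (alveolar trill) and /n/ (alveolar nasal) are both [−strident], [−dorsal], [+consonantal], [+sonorant], [+voice], [+anterior], so none of the listed features separates them. (They do differ in [nasal] and [continuant], which are not among the given features.) Every other pair in the inventory differs on at least one listed feature.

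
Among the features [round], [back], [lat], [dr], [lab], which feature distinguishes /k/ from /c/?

The two segments share [−round], [−lateral], [−delayed release], [−labial]. The only feature from the list on which they differ: /k/ is [+back] while /c/ is [−back].

[back]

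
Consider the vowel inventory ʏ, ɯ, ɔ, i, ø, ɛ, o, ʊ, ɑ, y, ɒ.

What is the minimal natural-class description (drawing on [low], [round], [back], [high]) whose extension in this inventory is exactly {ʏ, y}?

[+high, −back, +round]

Every target segment is [+high], [−back], [+round]; each remaining inventory member fails at least one of these. Each conjunct is needed — [−back, +round] alone would also admit /ø/; [+high, +round] alone would also admit /ʊ/; [+high, −back] alone would also admit /i/ — and no other combination of two listed features has exactly this extension, so three is the minimum.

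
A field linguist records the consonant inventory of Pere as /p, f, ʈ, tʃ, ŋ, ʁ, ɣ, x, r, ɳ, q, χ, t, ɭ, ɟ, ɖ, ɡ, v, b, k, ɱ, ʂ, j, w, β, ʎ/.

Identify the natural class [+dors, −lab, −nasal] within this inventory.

First, the [+dorsal] segments are /ŋ, ʁ, ɣ, x, q, χ, ɟ, ɡ, k, j, w, ʎ/.
Then [−labial] gives /ŋ, ʁ, ɣ, x, q, χ, ɟ, ɡ, k, j, ʎ/.
Within that set, [−nasal] leaves /ʁ, ɣ, x, q, χ, ɟ, ɡ, k, j, ʎ/.

ʁ, ɣ, x, q, χ, ɟ, ɡ, k, j, ʎ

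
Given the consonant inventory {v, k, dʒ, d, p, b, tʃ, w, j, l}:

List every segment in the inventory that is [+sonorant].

The feature [sonorant] marks segments produced without turbulent airflow (nasals, liquids, glides, vowels). In this inventory /w, j, l/ have that property, so they are [+sonorant]; /v, k, dʒ, d, p, b, tʃ/ are [-sonorant].

w, j, l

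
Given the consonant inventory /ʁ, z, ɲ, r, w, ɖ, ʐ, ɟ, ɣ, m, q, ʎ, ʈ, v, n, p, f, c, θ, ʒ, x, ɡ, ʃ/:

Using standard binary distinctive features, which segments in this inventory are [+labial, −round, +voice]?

m, v

Among the inventory, the [+labial] segments are /w, m, v, p, f/.
Intersecting with [−round] gives /m, v, p, f/.
Then [+voice] leaves /m, v/.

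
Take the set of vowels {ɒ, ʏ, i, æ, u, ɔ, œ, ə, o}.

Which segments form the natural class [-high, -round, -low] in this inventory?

ə

Eliminate segments failing any feature: /ɒ, ɔ, œ, o/ are [+round]; /ʏ, i, u/ are [+high]; /æ/ is [+low]. The remaining /ə/ satisfy [-high], [-round], [-low].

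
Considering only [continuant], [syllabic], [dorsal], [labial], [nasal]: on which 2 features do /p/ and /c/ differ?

[labial], [dorsal]

/p/ (voiceless bilabial stop) and /c/ (voiceless palatal stop) agree on [−continuant], [−syllabic], [−nasal]. They differ on [labial] (/p/ [+], /c/ [−]), [dorsal] (/p/ [−], /c/ [+]).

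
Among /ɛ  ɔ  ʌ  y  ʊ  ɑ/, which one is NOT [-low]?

ɑ

/ɑ/ is the low back unrounded vowel, which is [+low]; the rest — /y, ʌ, ɛ, ʊ, ɔ/ — are [-low].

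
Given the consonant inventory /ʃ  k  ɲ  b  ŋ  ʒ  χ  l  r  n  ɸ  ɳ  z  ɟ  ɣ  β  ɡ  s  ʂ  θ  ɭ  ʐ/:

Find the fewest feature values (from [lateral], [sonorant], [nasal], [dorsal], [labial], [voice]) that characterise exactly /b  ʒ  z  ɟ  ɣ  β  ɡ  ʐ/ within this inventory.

[-sonorant, +voice]

Every target segment is [-sonorant], [+voice]; each remaining inventory member fails at least one of these. Each conjunct is needed — [+voice] alone would also admit /ɲ, ŋ, l, r, …/; [-sonorant] alone would also admit /ʃ, k, χ, ɸ, …/ — and no other single listed feature has exactly this extension, so two is the minimum.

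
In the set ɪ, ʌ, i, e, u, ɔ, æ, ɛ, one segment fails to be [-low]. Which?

/æ/ is the low front unrounded vowel, which is [+low]; the rest — /i, ɔ, ɛ, ɪ, e, ʌ, u/ — are [-low].

æ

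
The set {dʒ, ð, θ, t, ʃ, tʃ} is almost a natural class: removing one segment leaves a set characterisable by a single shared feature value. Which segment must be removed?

t

/dʒ, ʃ, tʃ, ð, θ/ are all [+distributed], but /t/ (voiceless alveolar stop) is [-distributed]. No other single segment can be removed to leave a set sharing one feature value that the removed segment lacks, so /t/ is the odd one out.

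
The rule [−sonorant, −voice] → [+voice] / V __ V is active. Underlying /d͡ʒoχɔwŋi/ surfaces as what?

Only /χ/ occurs between two vowels (/o/ __ /ɔ/) and matches the structural description. It is a voiceless uvular fricative, so [−sonorant, −voice] holds; changing it to [+voice] with all other features held fixed yields /ʁ/ (voiced uvular fricative). No other segment meets both the structural description and the environment, so the output is [d͡ʒoʁɔwŋi].

[d͡ʒoʁɔwŋi]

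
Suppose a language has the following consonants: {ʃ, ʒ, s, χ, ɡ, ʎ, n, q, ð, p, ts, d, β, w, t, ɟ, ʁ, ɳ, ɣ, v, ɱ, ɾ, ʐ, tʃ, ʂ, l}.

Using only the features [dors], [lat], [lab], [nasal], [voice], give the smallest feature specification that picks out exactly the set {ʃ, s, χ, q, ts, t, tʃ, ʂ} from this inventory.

[-voice, -lab]

Every target segment is [-voice], [-labial]; each remaining inventory member fails at least one of these. Each conjunct is needed — [-labial] alone would also admit /ʒ, ɡ, ʎ, n, …/; [-voice] alone would also admit /p/ — and no other single listed feature has exactly this extension, so two is the minimum.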